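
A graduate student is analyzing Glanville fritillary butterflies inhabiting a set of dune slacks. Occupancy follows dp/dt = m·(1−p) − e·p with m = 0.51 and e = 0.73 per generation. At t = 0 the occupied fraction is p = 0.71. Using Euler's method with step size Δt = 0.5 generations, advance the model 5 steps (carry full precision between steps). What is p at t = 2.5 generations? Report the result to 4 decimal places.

0.4137

Update rule: p ← p + [m·(1−p) − e·p]·Δt with Δt = 0.5.
  1  |  dp/dt·Δt = -0.185200  |  p_1 = 0.524800
  2  |  dp/dt·Δt = -0.070376  |  p_2 = 0.454424
  3  |  dp/dt·Δt = -0.026743  |  p_3 = 0.427681
  4  |  dp/dt·Δt = -0.010162  |  p_4 = 0.417519
  5  |  dp/dt·Δt = -0.003862  |  p_5 = 0.413657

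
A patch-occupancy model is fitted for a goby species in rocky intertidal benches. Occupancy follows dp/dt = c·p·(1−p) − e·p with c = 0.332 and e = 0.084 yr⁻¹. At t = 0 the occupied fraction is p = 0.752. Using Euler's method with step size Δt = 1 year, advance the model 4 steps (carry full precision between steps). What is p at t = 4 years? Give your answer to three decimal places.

0.749

Update rule: p ← p + [c·p·(1−p) − e·p]·Δt with Δt = 1.
p: 0.75200 → 0.75075  (Δp = -0.00125)
p: 0.75075 → 0.74981  (Δp = -0.00094)
p: 0.74981 → 0.74911  (Δp = -0.00070)
p: 0.74911 → 0.74858  (Δp = -0.00053)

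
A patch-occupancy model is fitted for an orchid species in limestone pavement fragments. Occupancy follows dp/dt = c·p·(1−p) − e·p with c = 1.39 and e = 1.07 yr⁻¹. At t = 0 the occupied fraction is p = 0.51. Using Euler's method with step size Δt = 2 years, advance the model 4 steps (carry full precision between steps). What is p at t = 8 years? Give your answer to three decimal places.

Update rule: p ← p + [c·p·(1−p) − e·p]·Δt with Δt = 2.
t = 2: p = 0.51000 + (-0.39668) = 0.11332
t = 4: p = 0.11332 + (+0.03683) = 0.15015
t = 6: p = 0.15015 + (+0.03342) = 0.18357
t = 8: p = 0.18357 + (+0.02380) = 0.20737

0.207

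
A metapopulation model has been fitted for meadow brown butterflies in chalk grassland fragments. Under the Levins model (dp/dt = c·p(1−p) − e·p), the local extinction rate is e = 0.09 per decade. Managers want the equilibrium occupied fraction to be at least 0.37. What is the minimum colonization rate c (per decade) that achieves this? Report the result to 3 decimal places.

p* = 1 − e/c ≥ 0.37 requires e/c ≤ 0.6300, i.e. c ≥ e/0.6300.
c_min = 0.09/0.6300 = 0.1429.

0.143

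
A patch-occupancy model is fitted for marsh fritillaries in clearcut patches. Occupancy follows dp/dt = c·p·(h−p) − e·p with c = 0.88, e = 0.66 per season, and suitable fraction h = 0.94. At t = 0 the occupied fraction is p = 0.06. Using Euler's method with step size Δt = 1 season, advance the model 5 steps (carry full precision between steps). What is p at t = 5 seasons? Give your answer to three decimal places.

Update rule: p ← p + [c·p·(h−p) − e·p]·Δt with Δt = 1.
t = 1: p = 0.06000 + (+0.00686) = 0.06686
t = 2: p = 0.06686 + (+0.00725) = 0.07411
t = 3: p = 0.07411 + (+0.00756) = 0.08167
t = 4: p = 0.08167 + (+0.00779) = 0.08945
t = 5: p = 0.08945 + (+0.00791) = 0.09737

0.097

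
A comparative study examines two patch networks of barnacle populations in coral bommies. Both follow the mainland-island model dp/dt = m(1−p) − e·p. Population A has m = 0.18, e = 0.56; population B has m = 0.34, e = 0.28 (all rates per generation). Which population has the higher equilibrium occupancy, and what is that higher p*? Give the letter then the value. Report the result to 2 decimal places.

B, 0.55

A: p*_A = m/(m+e) = 0.18/0.7400 = 0.2432.
B: p*_B = 0.34/0.6200 = 0.5484.
B is higher at 0.5484.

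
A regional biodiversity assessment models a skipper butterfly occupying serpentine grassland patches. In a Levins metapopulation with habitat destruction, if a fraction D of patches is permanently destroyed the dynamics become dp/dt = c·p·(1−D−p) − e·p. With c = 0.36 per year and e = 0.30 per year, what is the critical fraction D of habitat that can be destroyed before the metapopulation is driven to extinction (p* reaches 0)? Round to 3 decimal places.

0.167

The nontrivial equilibrium is p* = (1−D) − e/c; extinction occurs when this hits zero.
So D_crit = 1 − e/c = 1 − 0.30/0.36 = 1 − 0.8333 = 0.1667.
This equals the undisturbed p*, a classic result of Lande's extension.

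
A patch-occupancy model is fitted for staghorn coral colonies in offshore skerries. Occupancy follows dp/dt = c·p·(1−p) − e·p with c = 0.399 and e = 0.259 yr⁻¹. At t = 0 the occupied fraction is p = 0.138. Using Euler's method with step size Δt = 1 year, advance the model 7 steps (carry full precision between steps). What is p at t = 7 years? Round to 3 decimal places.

Update rule: p ← p + [c·p·(1−p) − e·p]·Δt with Δt = 1.
  1  |  dp/dt·Δt = +0.011721  |  p_1 = 0.149721
  2  |  dp/dt·Δt = +0.012017  |  p_2 = 0.161738
  3  |  dp/dt·Δt = +0.012206  |  p_3 = 0.173944
  4  |  dp/dt·Δt = +0.012280  |  p_4 = 0.186224
  5  |  dp/dt·Δt = +0.012234  |  p_5 = 0.198458
  6  |  dp/dt·Δt = +0.012069  |  p_6 = 0.210527
  7  |  dp/dt·Δt = +0.011789  |  p_7 = 0.222317

0.222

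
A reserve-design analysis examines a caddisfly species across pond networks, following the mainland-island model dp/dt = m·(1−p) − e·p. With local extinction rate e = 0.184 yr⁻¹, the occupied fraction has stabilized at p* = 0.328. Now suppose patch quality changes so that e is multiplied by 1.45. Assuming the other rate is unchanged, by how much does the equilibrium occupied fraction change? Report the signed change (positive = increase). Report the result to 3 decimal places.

-0.076

Balance m(1−p*) = e·p* gives m = e·p*/(1−p*) = 0.184×0.32800/0.67200 = 0.08981.
New p* = m/(m+e) = 0.08981/(0.08981+0.26680) = 0.25184.
Δp* = 0.25184 − 0.32800 = -0.07616.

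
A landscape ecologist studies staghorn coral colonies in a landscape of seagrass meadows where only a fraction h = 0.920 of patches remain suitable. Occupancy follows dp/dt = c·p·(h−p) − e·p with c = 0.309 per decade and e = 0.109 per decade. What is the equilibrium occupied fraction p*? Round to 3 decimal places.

0.567

Setting dp/dt = 0 and dividing by p* gives c·(h−p*) = e.
So p* = h − e/c = 0.920 − 0.109/0.309 = 0.920 − 0.3528 = 0.5672.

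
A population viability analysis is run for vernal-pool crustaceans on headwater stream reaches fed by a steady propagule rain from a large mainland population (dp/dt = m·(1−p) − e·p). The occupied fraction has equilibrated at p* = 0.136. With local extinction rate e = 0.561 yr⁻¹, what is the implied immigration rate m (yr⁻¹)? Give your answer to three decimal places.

At equilibrium m(1−p*) = e·p*, so m = e·p*/(1−p*).
m = 0.561 × 0.136 / 0.8640 = 0.0763/0.8640 = 0.0883.

0.088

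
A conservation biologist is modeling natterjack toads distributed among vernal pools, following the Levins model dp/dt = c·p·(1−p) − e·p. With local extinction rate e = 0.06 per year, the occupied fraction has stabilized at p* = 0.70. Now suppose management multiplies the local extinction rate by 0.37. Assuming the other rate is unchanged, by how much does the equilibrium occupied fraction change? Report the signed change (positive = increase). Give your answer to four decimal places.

Balance c(1−p*) = e gives c = e/(1 − 0.70000) = 0.06/0.30000 = 0.20000.
New p* = 1 − e/c = 1 − 0.02220/0.20000 = 0.88900.
Δp* = 0.88900 − 0.70000 = +0.18900.

0.1890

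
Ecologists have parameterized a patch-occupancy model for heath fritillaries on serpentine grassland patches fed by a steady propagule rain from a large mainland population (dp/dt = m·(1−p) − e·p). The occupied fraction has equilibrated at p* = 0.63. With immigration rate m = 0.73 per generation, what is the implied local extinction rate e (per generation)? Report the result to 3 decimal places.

0.429

At equilibrium m(1−p*) = e·p*, so e = m(1−p*)/p*.
e = 0.73 × 0.3700 / 0.63 = 0.4287.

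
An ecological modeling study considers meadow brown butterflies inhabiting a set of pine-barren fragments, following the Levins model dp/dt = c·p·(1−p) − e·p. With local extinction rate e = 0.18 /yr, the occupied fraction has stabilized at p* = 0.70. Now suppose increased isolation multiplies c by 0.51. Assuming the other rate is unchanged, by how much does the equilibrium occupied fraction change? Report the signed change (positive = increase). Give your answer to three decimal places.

-0.288

Balance c(1−p*) = e gives c = e/(1 − 0.70000) = 0.18/0.30000 = 0.60000.
New p* = 1 − e/c = 1 − 0.18000/0.30600 = 0.41176.
Δp* = 0.41176 − 0.70000 = -0.28824.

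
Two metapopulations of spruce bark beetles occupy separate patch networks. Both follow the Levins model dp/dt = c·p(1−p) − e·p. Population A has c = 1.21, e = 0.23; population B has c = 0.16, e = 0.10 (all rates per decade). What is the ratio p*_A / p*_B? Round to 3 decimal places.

2.160

A: p*_A = 1 − 0.23/1.21 = 0.8099.
B: p*_B = 1 − 0.10/0.16 = 0.3750.
p*_A / p*_B = 0.8099/0.3750 = 2.1598.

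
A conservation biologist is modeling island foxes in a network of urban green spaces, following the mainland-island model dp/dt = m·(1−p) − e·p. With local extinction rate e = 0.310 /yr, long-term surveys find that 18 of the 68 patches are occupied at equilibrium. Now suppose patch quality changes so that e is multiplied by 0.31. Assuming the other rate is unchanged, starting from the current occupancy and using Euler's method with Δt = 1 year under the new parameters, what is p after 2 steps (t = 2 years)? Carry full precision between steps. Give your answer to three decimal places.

0.366

Observed p* = 18/68 = 0.26471.
Balance m(1−p*) = e·p* gives m = e·p*/(1−p*) = 0.310×0.26471/0.73529 = 0.11160.
Starting from p₀ = 0.26471; update p ← p + (dp/dt)·Δt with the new parameters.
step 1: Δp = +0.05662, p = 0.32133
step 2: Δp = +0.04486, p = 0.36619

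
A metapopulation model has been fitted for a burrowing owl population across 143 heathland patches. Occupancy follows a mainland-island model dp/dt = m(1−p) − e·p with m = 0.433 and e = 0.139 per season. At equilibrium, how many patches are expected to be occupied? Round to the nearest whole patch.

p* = m/(m+e) = 0.433/0.5720 = 0.7570.
Expected occupied patches = N × p* = 143 × 0.7570 = 108.25 ≈ 108.

108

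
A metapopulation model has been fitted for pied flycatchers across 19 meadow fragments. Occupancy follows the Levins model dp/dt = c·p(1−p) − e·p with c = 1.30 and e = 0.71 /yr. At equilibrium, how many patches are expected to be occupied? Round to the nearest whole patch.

p* = 1 − e/c = 1 − 0.71/1.30 = 0.4538.
Expected occupied patches = N × p* = 19 × 0.4538 = 8.62 ≈ 9.

9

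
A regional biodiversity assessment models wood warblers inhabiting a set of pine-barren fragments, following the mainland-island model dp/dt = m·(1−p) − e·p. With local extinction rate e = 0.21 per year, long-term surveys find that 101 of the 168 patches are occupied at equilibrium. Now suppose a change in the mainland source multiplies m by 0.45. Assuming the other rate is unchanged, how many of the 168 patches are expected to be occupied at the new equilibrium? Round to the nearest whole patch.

Observed p* = 101/168 = 0.60119.
Balance m(1−p*) = e·p* gives m = e·p*/(1−p*) = 0.21×0.60119/0.39881 = 0.31657.
New p* = m/(m+e) = 0.14246/(0.14246+0.21000) = 0.40419.
Expected occupied = 168 × 0.40419 = 67.90 ≈ 68.

68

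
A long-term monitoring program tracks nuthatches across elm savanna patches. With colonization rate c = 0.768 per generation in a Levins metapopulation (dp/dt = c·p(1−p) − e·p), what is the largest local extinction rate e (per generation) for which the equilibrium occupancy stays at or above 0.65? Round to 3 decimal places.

0.269

1 − e/c ≥ 0.65 ⇒ e ≤ c(1 − 0.65) = 0.768 × 0.3500.
e_max = 0.2688.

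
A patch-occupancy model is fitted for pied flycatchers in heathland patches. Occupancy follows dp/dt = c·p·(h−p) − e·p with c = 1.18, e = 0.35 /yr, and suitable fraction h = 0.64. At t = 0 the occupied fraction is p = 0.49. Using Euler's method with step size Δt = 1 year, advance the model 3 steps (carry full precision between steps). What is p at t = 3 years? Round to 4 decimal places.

0.3614

Update rule: p ← p + [c·p·(h−p) − e·p]·Δt with Δt = 1.
step 1: Δp = -0.08477, p = 0.40523
step 2: Δp = -0.02957, p = 0.37566
step 3: Δp = -0.01430, p = 0.36136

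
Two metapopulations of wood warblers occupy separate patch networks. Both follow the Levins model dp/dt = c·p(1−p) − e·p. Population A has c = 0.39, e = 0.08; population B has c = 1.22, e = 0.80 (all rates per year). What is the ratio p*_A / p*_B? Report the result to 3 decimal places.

A: p*_A = 1 − 0.08/0.39 = 0.7949.
B: p*_B = 1 − 0.80/1.22 = 0.3443.
p*_A / p*_B = 0.7949/0.3443 = 2.3089.

2.309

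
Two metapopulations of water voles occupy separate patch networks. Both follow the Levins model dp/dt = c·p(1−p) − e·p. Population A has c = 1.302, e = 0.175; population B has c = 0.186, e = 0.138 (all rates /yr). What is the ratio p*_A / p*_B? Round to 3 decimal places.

A: p*_A = 1 − 0.175/1.302 = 0.8656.
B: p*_B = 1 − 0.138/0.186 = 0.2581.
p*_A / p*_B = 0.8656/0.2581 = 3.3542.

3.354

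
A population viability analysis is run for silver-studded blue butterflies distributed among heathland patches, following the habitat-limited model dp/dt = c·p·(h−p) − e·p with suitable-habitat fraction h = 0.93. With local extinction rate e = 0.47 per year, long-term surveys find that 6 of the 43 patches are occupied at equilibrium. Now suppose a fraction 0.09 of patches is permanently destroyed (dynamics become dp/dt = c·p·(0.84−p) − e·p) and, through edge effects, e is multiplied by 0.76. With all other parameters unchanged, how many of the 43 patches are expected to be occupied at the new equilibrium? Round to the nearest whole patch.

10

Observed p* = 6/43 = 0.13953.
Balance c(h−p*) = e gives c = e/(0.93 − 0.13953) = 0.47/0.79047 = 0.59458.
New p* = 0.84 − e/c = 0.84 − 0.35720/0.59458 = 0.23924.
Expected occupied = 43 × 0.23924 = 10.29 ≈ 10.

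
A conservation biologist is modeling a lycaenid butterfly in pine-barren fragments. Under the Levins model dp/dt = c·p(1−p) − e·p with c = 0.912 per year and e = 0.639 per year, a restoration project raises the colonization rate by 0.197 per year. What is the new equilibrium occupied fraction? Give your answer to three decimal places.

0.424

Before: p* = 1 − 0.639/0.912 = 0.2993.
After the change, c = 1.109, e = 0.639, so p* = 1 − 0.639/1.109 = 0.4238.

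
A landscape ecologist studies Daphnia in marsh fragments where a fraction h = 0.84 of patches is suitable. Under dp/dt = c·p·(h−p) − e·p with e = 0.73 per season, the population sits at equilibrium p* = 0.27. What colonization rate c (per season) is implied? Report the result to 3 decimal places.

At equilibrium c(h−p*) = e, so c = e/(h−p*).
c = 0.73/(0.84 − 0.27) = 0.73/0.5700 = 1.2807.

1.281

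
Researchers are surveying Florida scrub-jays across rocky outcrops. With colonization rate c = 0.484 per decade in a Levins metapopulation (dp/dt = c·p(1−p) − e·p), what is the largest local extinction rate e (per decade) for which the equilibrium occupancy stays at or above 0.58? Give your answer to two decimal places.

0.20

1 − e/c ≥ 0.58 ⇒ e ≤ c(1 − 0.58) = 0.484 × 0.4200.
e_max = 0.2033.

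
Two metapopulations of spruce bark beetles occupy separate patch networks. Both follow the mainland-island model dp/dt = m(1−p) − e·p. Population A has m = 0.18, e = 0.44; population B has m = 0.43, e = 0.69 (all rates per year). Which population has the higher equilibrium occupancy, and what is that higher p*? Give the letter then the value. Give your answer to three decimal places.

A: p*_A = m/(m+e) = 0.18/0.6200 = 0.2903.
B: p*_B = 0.43/1.1200 = 0.3839.
B is higher at 0.3839.

B, 0.384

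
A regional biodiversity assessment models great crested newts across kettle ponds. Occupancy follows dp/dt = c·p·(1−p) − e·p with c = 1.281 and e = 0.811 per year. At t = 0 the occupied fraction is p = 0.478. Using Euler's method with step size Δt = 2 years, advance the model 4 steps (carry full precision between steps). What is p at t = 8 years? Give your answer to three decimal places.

0.367

Update rule: p ← p + [c·p·(1−p) − e·p]·Δt with Δt = 2.
step 1: Δp = -0.13606, p = 0.34194
step 2: Δp = +0.02186, p = 0.36381
step 3: Δp = +0.00288, p = 0.36669
step 4: Δp = +0.00020, p = 0.36689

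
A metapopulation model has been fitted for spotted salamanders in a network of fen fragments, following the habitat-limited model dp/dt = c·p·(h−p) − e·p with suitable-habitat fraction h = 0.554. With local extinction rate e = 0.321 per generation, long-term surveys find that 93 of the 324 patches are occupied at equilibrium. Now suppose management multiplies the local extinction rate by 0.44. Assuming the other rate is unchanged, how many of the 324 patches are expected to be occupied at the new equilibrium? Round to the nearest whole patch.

Observed p* = 93/324 = 0.28704.
Balance c(h−p*) = e gives c = e/(0.554 − 0.28704) = 0.321/0.26696 = 1.20243.
New p* = 0.554 − e/c = 0.554 − 0.14124/1.20243 = 0.43654.
Expected occupied = 324 × 0.43654 = 141.44 ≈ 141.

141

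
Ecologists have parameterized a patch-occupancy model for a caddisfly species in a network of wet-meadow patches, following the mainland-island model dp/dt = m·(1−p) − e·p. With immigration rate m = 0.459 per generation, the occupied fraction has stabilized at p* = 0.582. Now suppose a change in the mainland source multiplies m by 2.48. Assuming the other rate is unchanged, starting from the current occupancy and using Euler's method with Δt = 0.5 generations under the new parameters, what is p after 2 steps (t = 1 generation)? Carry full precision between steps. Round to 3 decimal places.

0.762

Balance m(1−p*) = e·p* gives e = m(1−p*)/p* = 0.459×0.41800/0.58200 = 0.32966.
Starting from p₀ = 0.58200; update p ← p + (dp/dt)·Δt with the new parameters.
step 1: Δp = +0.14198, p = 0.72398
step 2: Δp = +0.03777, p = 0.76175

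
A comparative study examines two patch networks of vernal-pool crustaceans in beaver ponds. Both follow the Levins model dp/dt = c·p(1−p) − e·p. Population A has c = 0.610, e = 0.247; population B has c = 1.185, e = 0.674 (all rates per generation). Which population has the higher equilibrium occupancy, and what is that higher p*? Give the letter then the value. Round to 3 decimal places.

A, 0.595

A: p*_A = 1 − 0.247/0.610 = 0.5951.
B: p*_B = 1 − 0.674/1.185 = 0.4312.
A is higher at 0.5951.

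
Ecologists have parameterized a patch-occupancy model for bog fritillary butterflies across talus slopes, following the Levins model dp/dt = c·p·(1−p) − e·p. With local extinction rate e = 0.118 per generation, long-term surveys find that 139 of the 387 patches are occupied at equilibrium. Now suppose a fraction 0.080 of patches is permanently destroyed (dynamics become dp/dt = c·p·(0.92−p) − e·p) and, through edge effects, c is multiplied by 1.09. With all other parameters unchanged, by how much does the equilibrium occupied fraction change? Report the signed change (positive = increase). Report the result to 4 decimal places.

Observed p* = 139/387 = 0.35917.
Balance c(1−p*) = e gives c = e/(1 − 0.35917) = 0.118/0.64083 = 0.18414.
New p* = 0.92 − e/c = 0.92 − 0.11800/0.20071 = 0.33209.
Δp* = 0.33209 − 0.35917 = -0.02708.

-0.0271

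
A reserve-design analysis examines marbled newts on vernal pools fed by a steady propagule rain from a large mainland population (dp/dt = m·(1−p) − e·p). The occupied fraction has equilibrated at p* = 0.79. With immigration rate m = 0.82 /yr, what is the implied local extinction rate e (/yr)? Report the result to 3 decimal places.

0.218

At equilibrium m(1−p*) = e·p*, so e = m(1−p*)/p*.
e = 0.82 × 0.2100 / 0.79 = 0.2180.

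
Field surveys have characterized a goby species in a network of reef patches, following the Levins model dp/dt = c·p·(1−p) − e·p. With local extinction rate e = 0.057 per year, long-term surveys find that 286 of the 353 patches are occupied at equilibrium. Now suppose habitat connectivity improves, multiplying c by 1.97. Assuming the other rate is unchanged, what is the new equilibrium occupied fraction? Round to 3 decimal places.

Observed p* = 286/353 = 0.81020.
Balance c(1−p*) = e gives c = e/(1 − 0.81020) = 0.057/0.18980 = 0.30032.
New p* = 1 − e/c = 1 − 0.05700/0.59163 = 0.90366.

0.904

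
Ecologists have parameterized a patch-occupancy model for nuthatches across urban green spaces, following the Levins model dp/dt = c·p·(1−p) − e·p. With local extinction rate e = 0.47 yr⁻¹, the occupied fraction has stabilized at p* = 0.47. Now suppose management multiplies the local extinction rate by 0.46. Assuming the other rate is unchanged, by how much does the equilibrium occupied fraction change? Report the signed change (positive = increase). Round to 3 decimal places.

0.286

Balance c(1−p*) = e gives c = e/(1 − 0.47000) = 0.47/0.53000 = 0.88679.
New p* = 1 − e/c = 1 − 0.21620/0.88679 = 0.75620.
Δp* = 0.75620 − 0.47000 = +0.28620.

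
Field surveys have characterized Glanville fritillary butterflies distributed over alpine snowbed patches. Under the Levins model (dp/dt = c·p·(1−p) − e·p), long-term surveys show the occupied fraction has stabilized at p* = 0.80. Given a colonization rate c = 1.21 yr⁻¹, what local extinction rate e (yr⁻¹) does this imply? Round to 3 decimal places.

At equilibrium c(1−p*) = e.
e = 1.21 × (1 − 0.80) = 1.21 × 0.2000 = 0.2420.

0.242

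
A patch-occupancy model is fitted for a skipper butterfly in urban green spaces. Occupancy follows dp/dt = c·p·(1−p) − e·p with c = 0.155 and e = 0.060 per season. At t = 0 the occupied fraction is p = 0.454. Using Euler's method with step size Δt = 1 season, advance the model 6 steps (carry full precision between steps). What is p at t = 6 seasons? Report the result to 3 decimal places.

Update rule: p ← p + [c·p·(1−p) − e·p]·Δt with Δt = 1.
p: 0.45400 → 0.46518  (Δp = +0.01118)
p: 0.46518 → 0.47583  (Δp = +0.01065)
p: 0.47583 → 0.48594  (Δp = +0.01011)
p: 0.48594 → 0.49551  (Δp = +0.00956)
p: 0.49551 → 0.50452  (Δp = +0.00902)
p: 0.50452 → 0.51300  (Δp = +0.00848)

0.513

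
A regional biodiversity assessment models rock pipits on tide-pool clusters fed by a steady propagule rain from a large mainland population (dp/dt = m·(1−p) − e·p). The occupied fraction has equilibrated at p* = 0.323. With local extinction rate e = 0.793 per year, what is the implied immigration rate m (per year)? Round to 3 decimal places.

At equilibrium m(1−p*) = e·p*, so m = e·p*/(1−p*).
m = 0.793 × 0.323 / 0.6770 = 0.2561/0.6770 = 0.3783.

0.378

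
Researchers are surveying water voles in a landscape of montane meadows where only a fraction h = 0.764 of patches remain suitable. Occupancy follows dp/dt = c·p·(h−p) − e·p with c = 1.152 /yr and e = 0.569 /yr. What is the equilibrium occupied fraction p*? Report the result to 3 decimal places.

0.270

Setting dp/dt = 0 and dividing by p* gives c·(h−p*) = e.
So p* = h − e/c = 0.764 − 0.569/1.152 = 0.764 − 0.4939 = 0.2701.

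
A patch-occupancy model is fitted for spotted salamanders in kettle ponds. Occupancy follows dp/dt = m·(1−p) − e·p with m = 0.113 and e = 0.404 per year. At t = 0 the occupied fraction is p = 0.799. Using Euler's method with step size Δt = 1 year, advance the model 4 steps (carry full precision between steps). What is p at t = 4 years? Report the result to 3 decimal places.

Update rule: p ← p + [m·(1−p) − e·p]·Δt with Δt = 1.
  1  |  dp/dt·Δt = -0.300083  |  p_1 = 0.498917
  2  |  dp/dt·Δt = -0.144940  |  p_2 = 0.353977
  3  |  dp/dt·Δt = -0.070006  |  p_3 = 0.283971
  4  |  dp/dt·Δt = -0.033813  |  p_4 = 0.250158

0.250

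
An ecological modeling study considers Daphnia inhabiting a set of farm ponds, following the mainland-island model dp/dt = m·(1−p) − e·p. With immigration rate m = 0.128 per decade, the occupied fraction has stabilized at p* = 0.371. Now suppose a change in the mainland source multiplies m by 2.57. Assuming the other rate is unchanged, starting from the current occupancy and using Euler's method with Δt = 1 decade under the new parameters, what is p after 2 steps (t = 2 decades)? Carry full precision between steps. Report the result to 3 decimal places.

Balance m(1−p*) = e·p* gives e = m(1−p*)/p* = 0.128×0.62900/0.37100 = 0.21701.
Starting from p₀ = 0.37100; update p ← p + (dp/dt)·Δt with the new parameters.
p: 0.37100 → 0.49740  (Δp = +0.12640)
p: 0.49740 → 0.55479  (Δp = +0.05739)

0.555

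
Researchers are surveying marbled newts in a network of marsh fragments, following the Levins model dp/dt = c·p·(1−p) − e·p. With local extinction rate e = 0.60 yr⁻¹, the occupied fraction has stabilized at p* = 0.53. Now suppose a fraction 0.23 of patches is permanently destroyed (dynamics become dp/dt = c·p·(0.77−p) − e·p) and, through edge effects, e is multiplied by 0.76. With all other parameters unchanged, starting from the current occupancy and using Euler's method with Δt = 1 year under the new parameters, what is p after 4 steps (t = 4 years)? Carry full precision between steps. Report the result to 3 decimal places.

0.416

Balance c(1−p*) = e gives c = e/(1 − 0.53000) = 0.60/0.47000 = 1.27660.
Starting from p₀ = 0.53000; update p ← p + (dp/dt)·Δt with the new parameters.
  1  |  dp/dt·Δt = -0.079297  |  p_1 = 0.450703
  2  |  dp/dt·Δt = -0.021808  |  p_2 = 0.428895
  3  |  dp/dt·Δt = -0.008812  |  p_3 = 0.420083
  4  |  dp/dt·Δt = -0.003905  |  p_4 = 0.416177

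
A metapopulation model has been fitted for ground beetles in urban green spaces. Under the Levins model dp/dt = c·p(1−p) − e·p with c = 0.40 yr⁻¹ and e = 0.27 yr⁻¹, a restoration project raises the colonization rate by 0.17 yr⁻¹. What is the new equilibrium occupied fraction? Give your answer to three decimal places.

Before: p* = 1 − 0.27/0.40 = 0.3250.
After the change, c = 0.57, e = 0.27, so p* = 1 − 0.27/0.57 = 0.5263.

0.526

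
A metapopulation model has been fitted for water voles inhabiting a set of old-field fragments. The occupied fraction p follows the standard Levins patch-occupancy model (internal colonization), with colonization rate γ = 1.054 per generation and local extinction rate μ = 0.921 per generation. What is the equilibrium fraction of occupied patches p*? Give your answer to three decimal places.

0.126

At equilibrium, colonization balances extinction: γ·p*·(1−p*) = μ·p*.
So p* = 1 − μ/γ = 1 − 0.921/1.054 = 1 − 0.8738 = 0.1262.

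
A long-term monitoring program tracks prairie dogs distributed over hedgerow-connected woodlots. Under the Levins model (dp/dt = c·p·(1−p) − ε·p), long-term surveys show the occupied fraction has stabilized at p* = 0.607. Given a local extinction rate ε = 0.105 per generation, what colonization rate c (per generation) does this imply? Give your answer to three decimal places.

0.267

At equilibrium c(1−p*) = ε, so c = ε/(1−p*).
c = 0.105/(1 − 0.607) = 0.105/0.3930 = 0.2672.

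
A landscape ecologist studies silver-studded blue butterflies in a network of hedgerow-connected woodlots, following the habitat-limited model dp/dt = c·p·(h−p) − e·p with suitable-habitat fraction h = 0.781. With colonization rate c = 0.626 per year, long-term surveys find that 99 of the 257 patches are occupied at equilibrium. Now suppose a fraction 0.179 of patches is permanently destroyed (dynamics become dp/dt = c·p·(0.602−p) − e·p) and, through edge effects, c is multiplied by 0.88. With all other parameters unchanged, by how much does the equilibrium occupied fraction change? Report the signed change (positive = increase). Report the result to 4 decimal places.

-0.2330

Observed p* = 99/257 = 0.38521.
Balance c(h−p*) = e gives e = 0.626×(0.781 − 0.38521) = 0.24776.
New p* = 0.602 − e/c = 0.602 − 0.24776/0.55088 = 0.15225.
Δp* = 0.15225 − 0.38521 = -0.23296.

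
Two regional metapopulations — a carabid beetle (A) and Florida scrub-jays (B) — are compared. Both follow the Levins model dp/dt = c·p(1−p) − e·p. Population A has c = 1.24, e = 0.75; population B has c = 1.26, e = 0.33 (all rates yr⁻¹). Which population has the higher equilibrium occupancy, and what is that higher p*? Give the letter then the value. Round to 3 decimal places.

B, 0.738

A: p*_A = 1 − 0.75/1.24 = 0.3952.
B: p*_B = 1 − 0.33/1.26 = 0.7381.
B is higher at 0.7381.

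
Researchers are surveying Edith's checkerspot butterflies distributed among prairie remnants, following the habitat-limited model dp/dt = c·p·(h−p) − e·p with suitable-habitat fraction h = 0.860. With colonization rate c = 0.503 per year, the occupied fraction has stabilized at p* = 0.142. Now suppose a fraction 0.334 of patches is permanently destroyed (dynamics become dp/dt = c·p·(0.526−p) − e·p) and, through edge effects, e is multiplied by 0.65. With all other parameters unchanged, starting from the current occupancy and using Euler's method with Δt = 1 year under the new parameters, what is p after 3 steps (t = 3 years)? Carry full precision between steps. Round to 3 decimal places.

0.126

Balance c(h−p*) = e gives e = 0.503×(0.86 − 0.14200) = 0.36115.
Starting from p₀ = 0.14200; update p ← p + (dp/dt)·Δt with the new parameters.
t = 1: p = 0.14200 + (-0.00591) = 0.13609
t = 2: p = 0.13609 + (-0.00526) = 0.13084
t = 3: p = 0.13084 + (-0.00471) = 0.12613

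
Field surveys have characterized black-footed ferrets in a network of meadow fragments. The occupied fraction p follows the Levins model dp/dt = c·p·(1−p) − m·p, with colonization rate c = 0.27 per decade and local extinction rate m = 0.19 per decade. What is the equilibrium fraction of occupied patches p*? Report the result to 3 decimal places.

0.296

Setting dp/dt = 0 and dividing through by p* gives c·(1−p*) = m.
So p* = 1 − m/c = 1 − 0.19/0.27 = 1 − 0.7037 = 0.2963.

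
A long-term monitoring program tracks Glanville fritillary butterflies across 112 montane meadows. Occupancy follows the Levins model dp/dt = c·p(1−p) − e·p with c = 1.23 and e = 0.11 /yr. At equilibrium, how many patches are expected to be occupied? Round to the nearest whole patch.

p* = 1 − e/c = 1 − 0.11/1.23 = 0.9106.
Expected occupied patches = N × p* = 112 × 0.9106 = 101.98 ≈ 102.

102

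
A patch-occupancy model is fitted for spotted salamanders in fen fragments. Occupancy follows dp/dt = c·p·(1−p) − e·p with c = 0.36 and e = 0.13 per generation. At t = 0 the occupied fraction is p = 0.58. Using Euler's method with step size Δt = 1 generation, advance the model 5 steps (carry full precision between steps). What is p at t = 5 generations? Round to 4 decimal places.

Update rule: p ← p + [c·p·(1−p) − e·p]·Δt with Δt = 1.
  1  |  dp/dt·Δt = +0.012296  |  p_1 = 0.592296
  2  |  dp/dt·Δt = +0.009935  |  p_2 = 0.602231
  3  |  dp/dt·Δt = +0.007948  |  p_3 = 0.610178
  4  |  dp/dt·Δt = +0.006307  |  p_4 = 0.616485
  5  |  dp/dt·Δt = +0.004972  |  p_5 = 0.621457

0.6215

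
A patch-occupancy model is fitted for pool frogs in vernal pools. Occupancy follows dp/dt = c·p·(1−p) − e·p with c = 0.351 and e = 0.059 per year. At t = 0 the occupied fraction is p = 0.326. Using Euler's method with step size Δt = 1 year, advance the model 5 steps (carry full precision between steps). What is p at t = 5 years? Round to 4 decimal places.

Update rule: p ← p + [c·p·(1−p) − e·p]·Δt with Δt = 1.
t = 1: p = 0.32600 + (+0.05789) = 0.38389
t = 2: p = 0.38389 + (+0.06037) = 0.44426
t = 3: p = 0.44426 + (+0.06045) = 0.50471
t = 4: p = 0.50471 + (+0.05796) = 0.56267
t = 5: p = 0.56267 + (+0.05317) = 0.61584

0.6158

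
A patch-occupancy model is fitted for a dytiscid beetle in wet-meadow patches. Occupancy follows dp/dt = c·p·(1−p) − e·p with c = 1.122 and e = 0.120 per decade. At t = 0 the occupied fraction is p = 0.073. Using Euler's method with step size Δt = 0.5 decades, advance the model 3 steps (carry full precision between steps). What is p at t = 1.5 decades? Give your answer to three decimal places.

0.217

Update rule: p ← p + [c·p·(1−p) − e·p]·Δt with Δt = 0.5.
step 1: Δp = +0.03358, p = 0.10658
step 2: Δp = +0.04703, p = 0.15361
step 3: Δp = +0.06372, p = 0.21733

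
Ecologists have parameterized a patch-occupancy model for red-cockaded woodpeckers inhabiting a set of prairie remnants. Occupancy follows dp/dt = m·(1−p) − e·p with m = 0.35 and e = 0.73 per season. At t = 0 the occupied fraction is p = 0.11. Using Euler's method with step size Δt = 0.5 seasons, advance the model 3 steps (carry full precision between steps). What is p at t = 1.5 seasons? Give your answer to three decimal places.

Update rule: p ← p + [m·(1−p) − e·p]·Δt with Δt = 0.5.
step 1: Δp = +0.11560, p = 0.22560
step 2: Δp = +0.05318, p = 0.27878
step 3: Δp = +0.02446, p = 0.30324

0.303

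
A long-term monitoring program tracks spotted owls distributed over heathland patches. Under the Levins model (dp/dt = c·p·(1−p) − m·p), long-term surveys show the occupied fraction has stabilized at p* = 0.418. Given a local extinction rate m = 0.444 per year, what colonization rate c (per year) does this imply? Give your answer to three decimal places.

At equilibrium c(1−p*) = m, so c = m/(1−p*).
c = 0.444/(1 − 0.418) = 0.444/0.5820 = 0.7629.

0.763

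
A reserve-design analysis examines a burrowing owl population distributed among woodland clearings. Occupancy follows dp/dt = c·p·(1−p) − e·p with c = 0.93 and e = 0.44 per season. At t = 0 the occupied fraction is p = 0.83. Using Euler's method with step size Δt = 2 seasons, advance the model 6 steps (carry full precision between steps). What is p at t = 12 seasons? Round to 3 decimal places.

Update rule: p ← p + [c·p·(1−p) − e·p]·Δt with Δt = 2.
step 1: Δp = -0.46795, p = 0.36205
step 2: Δp = +0.11100, p = 0.47305
step 3: Δp = +0.04737, p = 0.52041
step 4: Δp = +0.00626, p = 0.52667
step 5: Δp = +0.00020, p = 0.52688
step 6: Δp = +0.00000, p = 0.52688

0.527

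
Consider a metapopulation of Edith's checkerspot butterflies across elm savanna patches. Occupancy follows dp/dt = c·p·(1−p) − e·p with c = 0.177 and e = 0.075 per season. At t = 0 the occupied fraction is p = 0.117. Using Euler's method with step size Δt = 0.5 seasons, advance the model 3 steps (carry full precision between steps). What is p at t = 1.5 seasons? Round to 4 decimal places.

Update rule: p ← p + [c·p·(1−p) − e·p]·Δt with Δt = 0.5.
step 1: Δp = +0.00476, p = 0.12176
step 2: Δp = +0.00490, p = 0.12665
step 3: Δp = +0.00504, p = 0.13169

0.1317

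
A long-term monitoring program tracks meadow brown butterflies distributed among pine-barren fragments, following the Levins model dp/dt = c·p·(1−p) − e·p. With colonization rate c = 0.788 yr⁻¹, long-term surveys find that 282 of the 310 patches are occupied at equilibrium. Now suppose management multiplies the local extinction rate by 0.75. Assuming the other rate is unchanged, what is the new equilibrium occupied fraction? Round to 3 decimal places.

0.932

Observed p* = 282/310 = 0.90968.
Balance c(1−p*) = e gives e = 0.788×(1 − 0.90968) = 0.07117.
New p* = 1 − e/c = 1 − 0.05338/0.78800 = 0.93226.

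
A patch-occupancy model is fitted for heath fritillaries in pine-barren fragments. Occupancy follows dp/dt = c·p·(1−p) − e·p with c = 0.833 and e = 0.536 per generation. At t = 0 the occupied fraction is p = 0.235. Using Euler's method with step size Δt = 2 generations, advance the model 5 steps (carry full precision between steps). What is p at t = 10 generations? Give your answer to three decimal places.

0.353

Update rule: p ← p + [c·p·(1−p) − e·p]·Δt with Δt = 2.
t = 2: p = 0.23500 + (+0.04759) = 0.28259
t = 4: p = 0.28259 + (+0.03482) = 0.31740
t = 6: p = 0.31740 + (+0.02070) = 0.33810
t = 8: p = 0.33810 + (+0.01039) = 0.34849
t = 10: p = 0.34849 + (+0.00468) = 0.35316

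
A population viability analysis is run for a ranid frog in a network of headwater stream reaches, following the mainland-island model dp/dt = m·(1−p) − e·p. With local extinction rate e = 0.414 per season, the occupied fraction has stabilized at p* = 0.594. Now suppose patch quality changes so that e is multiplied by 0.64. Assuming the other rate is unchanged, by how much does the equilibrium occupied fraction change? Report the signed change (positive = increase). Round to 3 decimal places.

0.102

Balance m(1−p*) = e·p* gives m = e·p*/(1−p*) = 0.414×0.59400/0.40600 = 0.60570.
New p* = m/(m+e) = 0.60570/(0.60570+0.26496) = 0.69568.
Δp* = 0.69568 − 0.59400 = +0.10168.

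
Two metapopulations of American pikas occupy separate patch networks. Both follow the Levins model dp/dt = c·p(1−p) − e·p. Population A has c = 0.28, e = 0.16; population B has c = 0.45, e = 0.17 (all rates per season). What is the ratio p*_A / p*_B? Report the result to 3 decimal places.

A: p*_A = 1 − 0.16/0.28 = 0.4286.
B: p*_B = 1 − 0.17/0.45 = 0.6222.
p*_A / p*_B = 0.4286/0.6222 = 0.6888.

0.689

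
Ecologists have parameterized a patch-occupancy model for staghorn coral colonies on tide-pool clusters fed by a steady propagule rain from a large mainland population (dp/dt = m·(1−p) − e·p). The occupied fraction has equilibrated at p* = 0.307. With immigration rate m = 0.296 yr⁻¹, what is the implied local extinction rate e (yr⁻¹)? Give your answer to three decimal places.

At equilibrium m(1−p*) = e·p*, so e = m(1−p*)/p*.
e = 0.296 × 0.6930 / 0.307 = 0.6682.

0.668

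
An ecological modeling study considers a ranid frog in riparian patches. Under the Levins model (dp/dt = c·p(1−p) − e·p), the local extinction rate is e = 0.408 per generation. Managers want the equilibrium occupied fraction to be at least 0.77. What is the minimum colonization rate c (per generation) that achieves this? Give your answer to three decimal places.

p* = 1 − e/c ≥ 0.77 requires e/c ≤ 0.2300, i.e. c ≥ e/0.2300.
c_min = 0.408/0.2300 = 1.7739.

1.774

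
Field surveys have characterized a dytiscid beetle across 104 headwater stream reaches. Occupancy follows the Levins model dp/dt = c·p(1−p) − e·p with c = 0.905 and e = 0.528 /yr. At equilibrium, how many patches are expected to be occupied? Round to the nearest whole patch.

43

p* = 1 − e/c = 1 − 0.528/0.905 = 0.4166.
Expected occupied patches = N × p* = 104 × 0.4166 = 43.32 ≈ 43.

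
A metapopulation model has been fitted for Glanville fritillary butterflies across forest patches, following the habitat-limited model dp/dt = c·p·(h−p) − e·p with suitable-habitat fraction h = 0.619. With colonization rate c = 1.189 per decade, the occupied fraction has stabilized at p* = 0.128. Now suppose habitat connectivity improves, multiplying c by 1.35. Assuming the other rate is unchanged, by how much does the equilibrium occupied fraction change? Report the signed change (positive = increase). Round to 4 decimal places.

0.1273

Balance c(h−p*) = e gives e = 1.189×(0.619 − 0.12800) = 0.58380.
New p* = 0.619 − e/c = 0.619 − 0.58380/1.60515 = 0.25530.
Δp* = 0.25530 − 0.12800 = +0.12730.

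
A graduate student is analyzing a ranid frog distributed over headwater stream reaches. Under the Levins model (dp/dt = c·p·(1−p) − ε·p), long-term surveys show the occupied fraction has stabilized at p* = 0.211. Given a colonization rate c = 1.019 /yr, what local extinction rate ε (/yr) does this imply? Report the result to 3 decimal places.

At equilibrium c(1−p*) = ε.
ε = 1.019 × (1 − 0.211) = 1.019 × 0.7890 = 0.8040.

0.804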